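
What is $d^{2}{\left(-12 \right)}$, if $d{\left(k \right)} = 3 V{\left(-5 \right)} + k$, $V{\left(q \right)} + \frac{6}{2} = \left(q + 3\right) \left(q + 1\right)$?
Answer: $9$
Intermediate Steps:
$V{\left(q \right)} = -3 + \left(1 + q\right) \left(3 + q\right)$ ($V{\left(q \right)} = -3 + \left(q + 3\right) \left(q + 1\right) = -3 + \left(3 + q\right) \left(1 + q\right) = -3 + \left(1 + q\right) \left(3 + q\right)$)
$d{\left(k \right)} = 15 + k$ ($d{\left(k \right)} = 3 \left(- 5 \left(4 - 5\right)\right) + k = 3 \left(\left(-5\right) \left(-1\right)\right) + k = 3 \cdot 5 + k = 15 + k$)
$d^{2}{\left(-12 \right)} = \left(15 - 12\right)^{2} = 3^{2} = 9$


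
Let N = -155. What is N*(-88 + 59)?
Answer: 4495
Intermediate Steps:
N*(-88 + 59) = -155*(-88 + 59) = -155*(-29) = 4495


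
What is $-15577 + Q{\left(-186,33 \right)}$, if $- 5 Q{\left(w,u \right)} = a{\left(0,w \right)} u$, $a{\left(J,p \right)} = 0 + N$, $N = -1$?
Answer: $- \frac{77852}{5} \approx -15570.0$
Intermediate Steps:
$a{\left(J,p \right)} = -1$ ($a{\left(J,p \right)} = 0 - 1 = -1$)
$Q{\left(w,u \right)} = \frac{u}{5}$ ($Q{\left(w,u \right)} = - \frac{\left(-1\right) u}{5} = \frac{u}{5}$)
$-15577 + Q{\left(-186,33 \right)} = -15577 + \frac{1}{5} \cdot 33 = -15577 + \frac{33}{5} = - \frac{77852}{5}$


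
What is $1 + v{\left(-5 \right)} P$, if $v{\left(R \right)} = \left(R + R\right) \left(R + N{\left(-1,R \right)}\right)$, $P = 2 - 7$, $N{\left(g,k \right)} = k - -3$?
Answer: $-349$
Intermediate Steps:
$N{\left(g,k \right)} = 3 + k$ ($N{\left(g,k \right)} = k + 3 = 3 + k$)
$P = -5$ ($P = 2 - 7 = -5$)
$v{\left(R \right)} = 2 R \left(3 + 2 R\right)$ ($v{\left(R \right)} = \left(R + R\right) \left(R + \left(3 + R\right)\right) = 2 R \left(3 + 2 R\right)$)
$1 + v{\left(-5 \right)} P = 1 + 2 \left(-5\right) \left(3 + 2 \left(-5\right)\right) \left(-5\right) = 1 + 2 \left(-5\right) \left(3 - 10\right) \left(-5\right) = 1 + 2 \left(-5\right) \left(-7\right) \left(-5\right) = 1 + 70 \left(-5\right) = 1 - 350 = -349$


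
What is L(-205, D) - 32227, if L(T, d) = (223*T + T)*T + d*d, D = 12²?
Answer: 9402109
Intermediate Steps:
D = 144
L(T, d) = d² + 224*T² (L(T, d) = (224*T)*T + d² = 224*T² + d² = d² + 224*T²)
L(-205, D) - 32227 = (144² + 224*(-205)²) - 32227 = (20736 + 224*42025) - 32227 = (20736 + 9413600) - 32227 = 9434336 - 32227 = 9402109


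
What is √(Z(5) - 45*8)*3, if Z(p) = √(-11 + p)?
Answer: 3*√(-360 + I*√6) ≈ 0.19365 + 56.921*I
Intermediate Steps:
√(Z(5) - 45*8)*3 = √(√(-11 + 5) - 45*8)*3 = √(√(-6) - 360)*3 = √(I*√6 - 360)*3 = √(-360 + I*√6)*3 = 3*√(-360 + I*√6)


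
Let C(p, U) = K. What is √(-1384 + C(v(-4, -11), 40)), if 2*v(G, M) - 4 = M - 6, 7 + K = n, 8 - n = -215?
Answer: 4*I*√73 ≈ 34.176*I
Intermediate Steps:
n = 223 (n = 8 - 1*(-215) = 8 + 215 = 223)
K = 216 (K = -7 + 223 = 216)
v(G, M) = -1 + M/2 (v(G, M) = 2 + (M - 6)/2 = 2 + (-6 + M)/2 = 2 + (-3 + M/2) = -1 + M/2)
C(p, U) = 216
√(-1384 + C(v(-4, -11), 40)) = √(-1384 + 216) = √(-1168) = 4*I*√73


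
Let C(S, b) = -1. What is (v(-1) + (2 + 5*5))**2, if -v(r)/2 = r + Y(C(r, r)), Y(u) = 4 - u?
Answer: 361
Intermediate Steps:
v(r) = -10 - 2*r (v(r) = -2*(r + (4 - 1*(-1))) = -2*(r + (4 + 1)) = -2*(r + 5) = -2*(5 + r) = -10 - 2*r)
(v(-1) + (2 + 5*5))**2 = ((-10 - 2*(-1)) + (2 + 5*5))**2 = ((-10 + 2) + (2 + 25))**2 = (-8 + 27)**2 = 19**2 = 361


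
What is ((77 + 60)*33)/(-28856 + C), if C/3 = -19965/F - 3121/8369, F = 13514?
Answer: -511319068986/3264202898933 ≈ -0.15664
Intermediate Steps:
C = -627792837/113098666 (C = 3*(-19965/13514 - 3121/8369) = 3*(-209264279/113098666) = -627792837/113098666 ≈ -5.5508)
((77 + 60)*33)/(-28856 + C) = ((77 + 60)*33)/(-28856 - 627792837/113098666) = (137*33)/(-3264202898933/113098666) = 4521*(-113098666/3264202898933) = -511319068986/3264202898933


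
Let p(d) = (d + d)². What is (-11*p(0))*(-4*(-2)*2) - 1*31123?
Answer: -31123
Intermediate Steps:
p(d) = 4*d² (p(d) = (2*d)² = 4*d²)
(-11*p(0))*(-4*(-2)*2) - 1*31123 = (-44*0²)*(-4*(-2)*2) - 1*31123 = (-44*0)*(8*2) - 31123 = -11*0*16 - 31123 = 0*16 - 31123 = 0 - 31123 = -31123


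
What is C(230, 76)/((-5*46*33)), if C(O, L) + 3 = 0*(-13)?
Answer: 1/2530 ≈ 0.00039526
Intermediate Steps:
C(O, L) = -3 (C(O, L) = -3 + 0*(-13) = -3 + 0 = -3)
C(230, 76)/((-5*46*33)) = -3/(-5*46*33) = -3/((-230*33)) = -3/(-7590) = -3*(-1/7590) = 1/2530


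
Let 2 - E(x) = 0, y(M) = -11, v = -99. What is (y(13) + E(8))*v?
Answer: 891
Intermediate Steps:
E(x) = 2 (E(x) = 2 - 1*0 = 2 + 0 = 2)
(y(13) + E(8))*v = (-11 + 2)*(-99) = -9*(-99) = 891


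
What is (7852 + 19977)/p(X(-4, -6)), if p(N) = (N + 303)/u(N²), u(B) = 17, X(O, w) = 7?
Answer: 473093/310 ≈ 1526.1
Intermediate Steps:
p(N) = 303/17 + N/17 (p(N) = (N + 303)/17 = (303 + N)*(1/17) = 303/17 + N/17)
(7852 + 19977)/p(X(-4, -6)) = (7852 + 19977)/(303/17 + (1/17)*7) = 27829/(303/17 + 7/17) = 27829/(310/17) = 27829*(17/310) = 473093/310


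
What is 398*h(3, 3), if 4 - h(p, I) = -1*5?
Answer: 3582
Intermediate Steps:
h(p, I) = 9 (h(p, I) = 4 - (-1)*5 = 4 - 1*(-5) = 4 + 5 = 9)
398*h(3, 3) = 398*9 = 3582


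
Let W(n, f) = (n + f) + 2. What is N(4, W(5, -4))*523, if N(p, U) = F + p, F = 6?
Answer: 5230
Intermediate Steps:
W(n, f) = 2 + f + n (W(n, f) = (f + n) + 2 = 2 + f + n)
N(p, U) = 6 + p
N(4, W(5, -4))*523 = (6 + 4)*523 = 10*523 = 5230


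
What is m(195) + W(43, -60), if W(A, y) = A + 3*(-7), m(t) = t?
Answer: 217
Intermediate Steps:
W(A, y) = -21 + A (W(A, y) = A - 21 = -21 + A)
m(195) + W(43, -60) = 195 + (-21 + 43) = 195 + 22 = 217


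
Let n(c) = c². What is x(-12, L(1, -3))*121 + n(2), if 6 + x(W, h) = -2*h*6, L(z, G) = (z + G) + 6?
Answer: -6530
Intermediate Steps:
L(z, G) = 6 + G + z (L(z, G) = (G + z) + 6 = 6 + G + z)
x(W, h) = -6 - 12*h (x(W, h) = -6 - 2*h*6 = -6 - 12*h)
x(-12, L(1, -3))*121 + n(2) = (-6 - 12*(6 - 3 + 1))*121 + 2² = (-6 - 12*4)*121 + 4 = (-6 - 48)*121 + 4 = -54*121 + 4 = -6534 + 4 = -6530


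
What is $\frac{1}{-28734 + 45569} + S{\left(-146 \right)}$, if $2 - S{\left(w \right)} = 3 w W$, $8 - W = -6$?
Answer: $\frac{103265891}{16835} \approx 6134.0$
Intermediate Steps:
$W = 14$ ($W = 8 - -6 = 8 + 6 = 14$)
$S{\left(w \right)} = 2 - 42 w$ ($S{\left(w \right)} = 2 - 3 w 14 = 2 - 42 w$)
$\frac{1}{-28734 + 45569} + S{\left(-146 \right)} = \frac{1}{-28734 + 45569} + \left(2 - -6132\right) = \frac{1}{16835} + \left(2 + 6132\right) = \frac{1}{16835} + 6134 = \frac{103265891}{16835}$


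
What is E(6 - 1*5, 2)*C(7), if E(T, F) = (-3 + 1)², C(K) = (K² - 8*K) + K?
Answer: 0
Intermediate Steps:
C(K) = K² - 7*K
E(T, F) = 4 (E(T, F) = (-2)² = 4)
E(6 - 1*5, 2)*C(7) = 4*(7*(-7 + 7)) = 4*(7*0) = 4*0 = 0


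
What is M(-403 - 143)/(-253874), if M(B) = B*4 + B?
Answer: 1365/126937 ≈ 0.010753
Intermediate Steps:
M(B) = 5*B (M(B) = 4*B + B = 5*B)
M(-403 - 143)/(-253874) = (5*(-403 - 143))/(-253874) = (5*(-546))*(-1/253874) = -2730*(-1/253874) = 1365/126937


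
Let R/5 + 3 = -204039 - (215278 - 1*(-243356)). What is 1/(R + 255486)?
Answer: -1/3057894 ≈ -3.2702e-7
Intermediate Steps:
R = -3313380 (R = -15 + 5*(-204039 - (215278 - 1*(-243356))) = -15 + 5*(-204039 - (215278 + 243356)) = -15 + 5*(-204039 - 1*458634) = -15 + 5*(-204039 - 458634) = -15 + 5*(-662673) = -15 - 3313365 = -3313380)
1/(R + 255486) = 1/(-3313380 + 255486) = 1/(-3057894) = -1/3057894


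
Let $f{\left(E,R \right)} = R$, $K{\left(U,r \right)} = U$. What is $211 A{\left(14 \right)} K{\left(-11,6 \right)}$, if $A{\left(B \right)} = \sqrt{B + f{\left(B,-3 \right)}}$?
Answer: $- 2321 \sqrt{11} \approx -7697.9$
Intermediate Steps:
$A{\left(B \right)} = \sqrt{-3 + B}$ ($A{\left(B \right)} = \sqrt{B - 3} = \sqrt{-3 + B}$)
$211 A{\left(14 \right)} K{\left(-11,6 \right)} = 211 \sqrt{-3 + 14} \left(-11\right) = 211 \sqrt{11} \left(-11\right) = - 2321 \sqrt{11}$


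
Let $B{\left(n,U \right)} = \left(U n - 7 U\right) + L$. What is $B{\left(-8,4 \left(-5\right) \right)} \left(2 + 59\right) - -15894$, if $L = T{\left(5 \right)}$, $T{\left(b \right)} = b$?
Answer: $34499$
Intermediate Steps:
$L = 5$
$B{\left(n,U \right)} = 5 - 7 U + U n$ ($B{\left(n,U \right)} = \left(U n - 7 U\right) + 5 = \left(- 7 U + U n\right) + 5 = 5 - 7 U + U n$)
$B{\left(-8,4 \left(-5\right) \right)} \left(2 + 59\right) - -15894 = \left(5 - 7 \cdot 4 \left(-5\right) + 4 \left(-5\right) \left(-8\right)\right) \left(2 + 59\right) - -15894 = \left(5 - -140 - -160\right) 61 + 15894 = \left(5 + 140 + 160\right) 61 + 15894 = 305 \cdot 61 + 15894 = 18605 + 15894 = 34499$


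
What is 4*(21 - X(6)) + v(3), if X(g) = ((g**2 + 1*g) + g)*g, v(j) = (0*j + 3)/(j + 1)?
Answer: -4269/4 ≈ -1067.3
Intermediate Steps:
v(j) = 3/(1 + j) (v(j) = (0 + 3)/(1 + j) = 3/(1 + j))
X(g) = g*(g**2 + 2*g) (X(g) = ((g**2 + g) + g)*g = ((g + g**2) + g)*g = (g**2 + 2*g)*g = g*(g**2 + 2*g))
4*(21 - X(6)) + v(3) = 4*(21 - 6**2*(2 + 6)) + 3/(1 + 3) = 4*(21 - 36*8) + 3/4 = 4*(21 - 1*288) + 3*(1/4) = 4*(21 - 288) + 3/4 = 4*(-267) + 3/4 = -1068 + 3/4 = -4269/4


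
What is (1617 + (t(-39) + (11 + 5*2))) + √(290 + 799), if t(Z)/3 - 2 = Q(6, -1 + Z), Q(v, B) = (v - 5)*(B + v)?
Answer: 1575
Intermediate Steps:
Q(v, B) = (-5 + v)*(B + v)
t(Z) = 21 + 3*Z (t(Z) = 6 + 3*(6² - 5*(-1 + Z) - 5*6 + (-1 + Z)*6) = 6 + 3*(36 + (5 - 5*Z) - 30 + (-6 + 6*Z)) = 6 + 3*(5 + Z) = 6 + (15 + 3*Z) = 21 + 3*Z)
(1617 + (t(-39) + (11 + 5*2))) + √(290 + 799) = (1617 + ((21 + 3*(-39)) + (11 + 5*2))) + √(290 + 799) = (1617 + ((21 - 117) + (11 + 10))) + √1089 = (1617 + (-96 + 21)) + 33 = (1617 - 75) + 33 = 1542 + 33 = 1575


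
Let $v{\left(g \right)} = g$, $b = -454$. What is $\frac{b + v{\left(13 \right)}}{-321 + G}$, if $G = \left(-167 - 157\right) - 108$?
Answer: $\frac{147}{251} \approx 0.58566$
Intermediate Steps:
$G = -432$ ($G = -324 - 108 = -432$)
$\frac{b + v{\left(13 \right)}}{-321 + G} = \frac{-454 + 13}{-321 - 432} = - \frac{441}{-753} = \left(-441\right) \left(- \frac{1}{753}\right) = \frac{147}{251}$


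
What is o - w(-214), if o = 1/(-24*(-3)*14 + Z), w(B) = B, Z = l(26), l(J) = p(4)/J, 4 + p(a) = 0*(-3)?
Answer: 2803841/13102 ≈ 214.00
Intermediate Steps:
p(a) = -4 (p(a) = -4 + 0*(-3) = -4 + 0 = -4)
l(J) = -4/J
Z = -2/13 (Z = -4/26 = -4*1/26 = -2/13 ≈ -0.15385)
o = 13/13102 (o = 1/(-24*(-3)*14 - 2/13) = 1/(72*14 - 2/13) = 1/(1008 - 2/13) = 1/(13102/13) = 13/13102 ≈ 0.00099221)
o - w(-214) = 13/13102 - 1*(-214) = 13/13102 + 214 = 2803841/13102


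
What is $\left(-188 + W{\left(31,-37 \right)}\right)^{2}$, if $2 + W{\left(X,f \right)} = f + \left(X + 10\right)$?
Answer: $34596$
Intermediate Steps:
$W{\left(X,f \right)} = 8 + X + f$ ($W{\left(X,f \right)} = -2 + \left(f + \left(X + 10\right)\right) = -2 + \left(f + \left(10 + X\right)\right) = -2 + \left(10 + X + f\right) = 8 + X + f$)
$\left(-188 + W{\left(31,-37 \right)}\right)^{2} = \left(-188 + \left(8 + 31 - 37\right)\right)^{2} = \left(-188 + 2\right)^{2} = \left(-186\right)^{2} = 34596$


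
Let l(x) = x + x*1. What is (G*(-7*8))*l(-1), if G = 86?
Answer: 9632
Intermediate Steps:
l(x) = 2*x (l(x) = x + x = 2*x)
(G*(-7*8))*l(-1) = (86*(-7*8))*(2*(-1)) = (86*(-56))*(-2) = -4816*(-2) = 9632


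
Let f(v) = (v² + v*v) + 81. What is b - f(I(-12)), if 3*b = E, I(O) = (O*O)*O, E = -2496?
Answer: -5972881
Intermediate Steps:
I(O) = O³ (I(O) = O²*O = O³)
b = -832 (b = (⅓)*(-2496) = -832)
f(v) = 81 + 2*v² (f(v) = (v² + v²) + 81 = 2*v² + 81 = 81 + 2*v²)
b - f(I(-12)) = -832 - (81 + 2*((-12)³)²) = -832 - (81 + 2*(-1728)²) = -832 - (81 + 2*2985984) = -832 - (81 + 5971968) = -832 - 1*5972049 = -832 - 5972049 = -5972881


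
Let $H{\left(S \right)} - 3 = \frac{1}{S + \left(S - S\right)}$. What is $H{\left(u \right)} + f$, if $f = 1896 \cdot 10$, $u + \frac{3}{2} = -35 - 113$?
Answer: $\frac{5669935}{299} \approx 18963.0$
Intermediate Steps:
$u = - \frac{299}{2}$ ($u = - \frac{3}{2} - 148 = - \frac{299}{2} \approx -149.5$)
$H{\left(S \right)} = 3 + \frac{1}{S}$ ($H{\left(S \right)} = 3 + \frac{1}{S + \left(S - S\right)} = 3 + \frac{1}{S + 0} = 3 + \frac{1}{S}$)
$f = 18960$
$H{\left(u \right)} + f = \left(3 + \frac{1}{- \frac{299}{2}}\right) + 18960 = \left(3 - \frac{2}{299}\right) + 18960 = \frac{895}{299} + 18960 = \frac{5669935}{299}$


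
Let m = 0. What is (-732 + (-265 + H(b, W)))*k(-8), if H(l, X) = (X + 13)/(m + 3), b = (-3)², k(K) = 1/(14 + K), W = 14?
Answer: -494/3 ≈ -164.67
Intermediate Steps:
b = 9
H(l, X) = 13/3 + X/3 (H(l, X) = (X + 13)/(0 + 3) = (13 + X)/3 = (13 + X)*(⅓) = 13/3 + X/3)
(-732 + (-265 + H(b, W)))*k(-8) = (-732 + (-265 + (13/3 + (⅓)*14)))/(14 - 8) = (-732 + (-265 + (13/3 + 14/3)))/6 = (-732 + (-265 + 9))*(⅙) = (-732 - 256)*(⅙) = -988*⅙ = -494/3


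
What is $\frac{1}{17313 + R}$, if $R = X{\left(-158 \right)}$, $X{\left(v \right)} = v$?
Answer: $\frac{1}{17155} \approx 5.8292 \cdot 10^{-5}$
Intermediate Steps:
$R = -158$
$\frac{1}{17313 + R} = \frac{1}{17313 - 158} = \frac{1}{17155}$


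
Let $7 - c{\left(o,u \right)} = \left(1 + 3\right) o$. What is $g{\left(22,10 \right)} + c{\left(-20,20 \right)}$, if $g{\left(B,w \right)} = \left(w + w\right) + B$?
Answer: $129$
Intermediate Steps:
$c{\left(o,u \right)} = 7 - 4 o$ ($c{\left(o,u \right)} = 7 - \left(1 + 3\right) o = 7 - 4 o$)
$g{\left(B,w \right)} = B + 2 w$ ($g{\left(B,w \right)} = 2 w + B = B + 2 w$)
$g{\left(22,10 \right)} + c{\left(-20,20 \right)} = \left(22 + 2 \cdot 10\right) + \left(7 - -80\right) = \left(22 + 20\right) + \left(7 + 80\right) = 42 + 87 = 129$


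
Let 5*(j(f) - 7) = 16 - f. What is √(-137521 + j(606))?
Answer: 4*I*√8602 ≈ 370.99*I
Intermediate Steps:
j(f) = 51/5 - f/5 (j(f) = 7 + (16 - f)/5 = 7 + (16/5 - f/5) = 51/5 - f/5)
√(-137521 + j(606)) = √(-137521 + (51/5 - ⅕*606)) = √(-137521 + (51/5 - 606/5)) = √(-137521 - 111) = √(-137632) = 4*I*√8602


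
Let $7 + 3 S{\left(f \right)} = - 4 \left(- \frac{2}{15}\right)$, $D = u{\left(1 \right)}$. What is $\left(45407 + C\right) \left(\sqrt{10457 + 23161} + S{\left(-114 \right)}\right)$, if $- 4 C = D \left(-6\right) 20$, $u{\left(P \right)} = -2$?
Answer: $- \frac{4398659}{45} + 45347 \sqrt{33618} \approx 8.2167 \cdot 10^{6}$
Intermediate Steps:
$D = -2$
$S{\left(f \right)} = - \frac{97}{45}$ ($S{\left(f \right)} = - \frac{7}{3} + \frac{\left(-4\right) \left(- \frac{2}{15}\right)}{3} = - \frac{7}{3} + \frac{1}{3} \cdot \frac{8}{15} = - \frac{7}{3} + \frac{8}{45} = - \frac{97}{45}$)
$C = -60$ ($C = - \frac{\left(-2\right) \left(-6\right) 20}{4} = - \frac{12 \cdot 20}{4} = \left(- \frac{1}{4}\right) 240 = -60$)
$\left(45407 + C\right) \left(\sqrt{10457 + 23161} + S{\left(-114 \right)}\right) = \left(45407 - 60\right) \left(\sqrt{10457 + 23161} - \frac{97}{45}\right) = 45347 \left(\sqrt{33618} - \frac{97}{45}\right) = 45347 \left(- \frac{97}{45} + \sqrt{33618}\right) = - \frac{4398659}{45} + 45347 \sqrt{33618}$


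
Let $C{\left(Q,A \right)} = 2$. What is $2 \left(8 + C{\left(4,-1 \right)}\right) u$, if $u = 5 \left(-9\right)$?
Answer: $-900$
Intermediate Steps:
$u = -45$
$2 \left(8 + C{\left(4,-1 \right)}\right) u = 2 \left(8 + 2\right) \left(-45\right) = 2 \cdot 10 \left(-45\right) = 20 \left(-45\right) = -900$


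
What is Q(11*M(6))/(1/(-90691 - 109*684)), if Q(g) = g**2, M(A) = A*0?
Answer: 0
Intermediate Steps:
M(A) = 0
Q(11*M(6))/(1/(-90691 - 109*684)) = (11*0)**2/(1/(-90691 - 109*684)) = 0**2/(1/(-90691 - 74556)) = 0/(1/(-165247)) = 0/(-1/165247) = 0*(-165247) = 0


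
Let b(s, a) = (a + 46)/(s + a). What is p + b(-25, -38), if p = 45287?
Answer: 2853073/63 ≈ 45287.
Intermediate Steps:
b(s, a) = (46 + a)/(a + s)
p + b(-25, -38) = 45287 + (46 - 38)/(-38 - 25) = 45287 + 8/(-63) = 45287 - 1/63*8 = 45287 - 8/63 = 2853073/63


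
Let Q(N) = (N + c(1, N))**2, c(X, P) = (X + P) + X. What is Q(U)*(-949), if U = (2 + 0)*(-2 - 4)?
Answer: -459316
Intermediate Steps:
U = -12 (U = 2*(-6) = -12)
c(X, P) = P + 2*X (c(X, P) = (P + X) + X = P + 2*X)
Q(N) = (2 + 2*N)**2 (Q(N) = (N + (N + 2*1))**2 = (N + (N + 2))**2 = (N + (2 + N))**2 = (2 + 2*N)**2)
Q(U)*(-949) = (4*(1 - 12)**2)*(-949) = (4*(-11)**2)*(-949) = (4*121)*(-949) = 484*(-949) = -459316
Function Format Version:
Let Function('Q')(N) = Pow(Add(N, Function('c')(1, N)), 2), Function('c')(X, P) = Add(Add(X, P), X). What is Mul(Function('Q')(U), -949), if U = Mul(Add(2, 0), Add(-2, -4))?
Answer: -459316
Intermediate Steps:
U = -12 (U = Mul(2, -6) = -12)
Function('c')(X, P) = Add(P, Mul(2, X)) (Function('c')(X, P) = Add(Add(P, X), X) = Add(P, Mul(2, X)))
Function('Q')(N) = Pow(Add(2, Mul(2, N)), 2) (Function('Q')(N) = Pow(Add(N, Add(N, Mul(2, 1))), 2) = Pow(Add(N, Add(N, 2)), 2) = Pow(Add(N, Add(2, N)), 2) = Pow(Add(2, Mul(2, N)), 2))
Mul(Function('Q')(U), -949) = Mul(Mul(4, Pow(Add(1, -12), 2)), -949) = Mul(Mul(4, Pow(-11, 2)), -949) = Mul(Mul(4, 121), -949) = Mul(484, -949) = -459316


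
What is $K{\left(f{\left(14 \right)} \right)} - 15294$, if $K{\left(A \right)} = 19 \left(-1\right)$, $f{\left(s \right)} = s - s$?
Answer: $-15313$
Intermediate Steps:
$f{\left(s \right)} = 0$
$K{\left(A \right)} = -19$
$K{\left(f{\left(14 \right)} \right)} - 15294 = -19 - 15294 = -15313$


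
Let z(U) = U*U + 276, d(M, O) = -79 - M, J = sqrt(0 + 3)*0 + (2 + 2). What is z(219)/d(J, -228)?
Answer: -48237/83 ≈ -581.17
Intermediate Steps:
J = 4 (J = sqrt(3)*0 + 4 = 0 + 4 = 4)
z(U) = 276 + U**2 (z(U) = U**2 + 276 = 276 + U**2)
z(219)/d(J, -228) = (276 + 219**2)/(-79 - 1*4) = (276 + 47961)/(-79 - 4) = 48237/(-83) = 48237*(-1/83) = -48237/83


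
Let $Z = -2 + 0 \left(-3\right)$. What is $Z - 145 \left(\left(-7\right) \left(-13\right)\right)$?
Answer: $-13197$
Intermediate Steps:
$Z = -2$ ($Z = -2 + 0 = -2$)
$Z - 145 \left(\left(-7\right) \left(-13\right)\right) = -2 - 145 \left(\left(-7\right) \left(-13\right)\right) = -2 - 13195 = -13197$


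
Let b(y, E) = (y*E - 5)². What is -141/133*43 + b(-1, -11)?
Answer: -1275/133 ≈ -9.5865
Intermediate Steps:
b(y, E) = (-5 + E*y)² (b(y, E) = (E*y - 5)² = (-5 + E*y)²)
-141/133*43 + b(-1, -11) = -141/133*43 + (-5 - 11*(-1))² = -141*1/133*43 + (-5 + 11)² = -141/133*43 + 6² = -6063/133 + 36 = -1275/133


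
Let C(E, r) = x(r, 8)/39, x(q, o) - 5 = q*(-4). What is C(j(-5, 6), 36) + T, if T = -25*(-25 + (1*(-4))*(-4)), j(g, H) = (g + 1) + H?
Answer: 8636/39 ≈ 221.44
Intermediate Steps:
x(q, o) = 5 - 4*q (x(q, o) = 5 + q*(-4) = 5 - 4*q)
j(g, H) = 1 + H + g (j(g, H) = (1 + g) + H = 1 + H + g)
C(E, r) = 5/39 - 4*r/39 (C(E, r) = (5 - 4*r)/39 = (5 - 4*r)*(1/39) = 5/39 - 4*r/39)
T = 225 (T = -25*(-25 - 4*(-4)) = -25*(-25 + 16) = -25*(-9) = 225)
C(j(-5, 6), 36) + T = (5/39 - 4/39*36) + 225 = (5/39 - 48/13) + 225 = -139/39 + 225 = 8636/39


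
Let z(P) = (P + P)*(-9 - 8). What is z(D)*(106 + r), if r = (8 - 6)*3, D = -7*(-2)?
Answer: -53312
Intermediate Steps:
D = 14
z(P) = -34*P (z(P) = (2*P)*(-17) = -34*P)
r = 6 (r = 2*3 = 6)
z(D)*(106 + r) = (-34*14)*(106 + 6) = -476*112 = -53312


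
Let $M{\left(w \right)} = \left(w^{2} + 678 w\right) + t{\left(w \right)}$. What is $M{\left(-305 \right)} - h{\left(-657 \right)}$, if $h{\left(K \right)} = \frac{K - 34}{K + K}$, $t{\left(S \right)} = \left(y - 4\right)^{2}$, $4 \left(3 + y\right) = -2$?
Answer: $- \frac{298827977}{2628} \approx -1.1371 \cdot 10^{5}$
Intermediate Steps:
$y = - \frac{7}{2}$ ($y = -3 + \frac{1}{4} \left(-2\right) = -3 - \frac{1}{2} = - \frac{7}{2} \approx -3.5$)
$t{\left(S \right)} = \frac{225}{4}$ ($t{\left(S \right)} = \left(- \frac{7}{2} - 4\right)^{2} = \left(- \frac{15}{2}\right)^{2} = \frac{225}{4}$)
$h{\left(K \right)} = \frac{-34 + K}{2 K}$
$M{\left(w \right)} = \frac{225}{4} + w^{2} + 678 w$ ($M{\left(w \right)} = \left(w^{2} + 678 w\right) + \frac{225}{4} = \frac{225}{4} + w^{2} + 678 w$)
$M{\left(-305 \right)} - h{\left(-657 \right)} = \left(\frac{225}{4} + \left(-305\right)^{2} + 678 \left(-305\right)\right) - \frac{-34 - 657}{2 \left(-657\right)} = \left(\frac{225}{4} + 93025 - 206790\right) - \frac{1}{2} \left(- \frac{1}{657}\right) \left(-691\right) = - \frac{454835}{4} - \frac{691}{1314} = - \frac{298827977}{2628}$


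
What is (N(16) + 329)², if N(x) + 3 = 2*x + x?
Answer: 139876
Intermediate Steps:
N(x) = -3 + 3*x (N(x) = -3 + (2*x + x) = -3 + 3*x)
(N(16) + 329)² = ((-3 + 3*16) + 329)² = ((-3 + 48) + 329)² = (45 + 329)² = 374² = 139876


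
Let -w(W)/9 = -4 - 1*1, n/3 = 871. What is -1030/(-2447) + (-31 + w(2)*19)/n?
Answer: 4707718/6394011 ≈ 0.73627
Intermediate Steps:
n = 2613 (n = 3*871 = 2613)
w(W) = 45 (w(W) = -9*(-4 - 1*1) = -9*(-4 - 1) = -9*(-5) = 45)
-1030/(-2447) + (-31 + w(2)*19)/n = -1030/(-2447) + (-31 + 45*19)/2613 = -1030*(-1/2447) + (-31 + 855)*(1/2613) = 1030/2447 + 824*(1/2613) = 1030/2447 + 824/2613 = 4707718/6394011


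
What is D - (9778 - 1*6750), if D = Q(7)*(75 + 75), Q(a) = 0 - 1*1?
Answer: -3178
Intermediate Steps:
Q(a) = -1 (Q(a) = 0 - 1 = -1)
D = -150 (D = -(75 + 75) = -1*150 = -150)
D - (9778 - 1*6750) = -150 - (9778 - 1*6750) = -150 - (9778 - 6750) = -150 - 1*3028 = -150 - 3028 = -3178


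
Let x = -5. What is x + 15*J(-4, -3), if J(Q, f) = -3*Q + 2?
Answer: 205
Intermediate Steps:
J(Q, f) = 2 - 3*Q
x + 15*J(-4, -3) = -5 + 15*(2 - 3*(-4)) = -5 + 15*(2 + 12) = -5 + 15*14 = -5 + 210 = 205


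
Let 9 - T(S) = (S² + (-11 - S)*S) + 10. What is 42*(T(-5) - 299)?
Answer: -14910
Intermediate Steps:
T(S) = -1 - S² - S*(-11 - S) (T(S) = 9 - ((S² + (-11 - S)*S) + 10) = 9 - ((S² + S*(-11 - S)) + 10) = 9 - (10 + S² + S*(-11 - S)) = 9 + (-10 - S² - S*(-11 - S)) = -1 - S² - S*(-11 - S))
42*(T(-5) - 299) = 42*((-1 + 11*(-5)) - 299) = 42*((-1 - 55) - 299) = 42*(-56 - 299) = 42*(-355) = -14910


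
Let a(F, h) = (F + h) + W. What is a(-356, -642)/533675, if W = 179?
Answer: -819/533675 ≈ -0.0015346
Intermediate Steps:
a(F, h) = 179 + F + h (a(F, h) = (F + h) + 179 = 179 + F + h)
a(-356, -642)/533675 = (179 - 356 - 642)/533675 = -819*1/533675 = -819/533675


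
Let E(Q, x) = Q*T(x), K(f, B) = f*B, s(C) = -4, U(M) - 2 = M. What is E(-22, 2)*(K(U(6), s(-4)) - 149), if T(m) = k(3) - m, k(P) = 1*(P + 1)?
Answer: 7964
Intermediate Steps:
k(P) = 1 + P (k(P) = 1*(1 + P) = 1 + P)
U(M) = 2 + M
K(f, B) = B*f
T(m) = 4 - m (T(m) = (1 + 3) - m = 4 - m)
E(Q, x) = Q*(4 - x)
E(-22, 2)*(K(U(6), s(-4)) - 149) = (-22*(4 - 1*2))*(-4*(2 + 6) - 149) = (-22*(4 - 2))*(-4*8 - 149) = (-22*2)*(-32 - 149) = -44*(-181) = 7964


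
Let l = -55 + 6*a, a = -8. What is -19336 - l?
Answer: -19233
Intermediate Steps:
l = -103 (l = -55 + 6*(-8) = -55 - 48 = -103)
-19336 - l = -19336 - 1*(-103) = -19336 + 103 = -19233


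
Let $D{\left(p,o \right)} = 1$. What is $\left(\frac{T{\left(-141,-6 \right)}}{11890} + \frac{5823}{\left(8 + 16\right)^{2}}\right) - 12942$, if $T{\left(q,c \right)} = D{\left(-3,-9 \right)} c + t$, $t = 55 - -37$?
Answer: $- \frac{4920322993}{380480} \approx -12932.0$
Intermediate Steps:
$t = 92$ ($t = 55 + 37 = 92$)
$T{\left(q,c \right)} = 92 + c$ ($T{\left(q,c \right)} = 1 c + 92 = c + 92 = 92 + c$)
$\left(\frac{T{\left(-141,-6 \right)}}{11890} + \frac{5823}{\left(8 + 16\right)^{2}}\right) - 12942 = \left(\frac{92 - 6}{11890} + \frac{5823}{\left(8 + 16\right)^{2}}\right) - 12942 = \left(86 \cdot \frac{1}{11890} + \frac{5823}{24^{2}}\right) - 12942 = \left(\frac{43}{5945} + \frac{5823}{576}\right) - 12942 = \left(\frac{43}{5945} + 5823 \cdot \frac{1}{576}\right) - 12942 = \left(\frac{43}{5945} + \frac{647}{64}\right) - 12942 = \frac{3849167}{380480} - 12942 = - \frac{4920322993}{380480}$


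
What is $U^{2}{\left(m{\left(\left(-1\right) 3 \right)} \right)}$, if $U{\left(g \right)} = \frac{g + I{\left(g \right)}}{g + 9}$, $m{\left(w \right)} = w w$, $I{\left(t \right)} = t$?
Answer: $1$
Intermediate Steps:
$m{\left(w \right)} = w^{2}$
$U{\left(g \right)} = \frac{2 g}{9 + g}$ ($U{\left(g \right)} = \frac{g + g}{g + 9} = \frac{2 g}{9 + g}$)
$U^{2}{\left(m{\left(\left(-1\right) 3 \right)} \right)} = \left(\frac{2 \left(\left(-1\right) 3\right)^{2}}{9 + \left(\left(-1\right) 3\right)^{2}}\right)^{2} = \left(\frac{2 \left(-3\right)^{2}}{9 + \left(-3\right)^{2}}\right)^{2} = \left(2 \cdot 9 \frac{1}{9 + 9}\right)^{2} = \left(2 \cdot 9 \cdot \frac{1}{18}\right)^{2} = 1^{2} = 1$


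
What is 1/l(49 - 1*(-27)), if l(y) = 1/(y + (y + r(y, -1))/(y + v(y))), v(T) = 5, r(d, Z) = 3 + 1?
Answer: 6236/81 ≈ 76.988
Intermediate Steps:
r(d, Z) = 4
l(y) = 1/(y + (4 + y)/(5 + y)) (l(y) = 1/(y + (y + 4)/(y + 5)) = 1/(y + (4 + y)/(5 + y)))
1/l(49 - 1*(-27)) = 1/((5 + (49 - 1*(-27)))/(4 + (49 - 1*(-27))² + 6*(49 - 1*(-27)))) = 1/((5 + (49 + 27))/(4 + (49 + 27)² + 6*(49 + 27))) = 1/((5 + 76)/(4 + 76² + 6*76)) = 1/(81/(4 + 5776 + 456)) = 1/(81/6236) = 6236/81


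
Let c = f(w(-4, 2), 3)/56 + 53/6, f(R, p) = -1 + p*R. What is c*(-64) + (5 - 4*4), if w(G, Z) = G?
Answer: -11791/21 ≈ -561.48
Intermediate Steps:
f(R, p) = -1 + R*p
c = 1445/168 (c = (-1 - 4*3)/56 + 53/6 = (-1 - 12)*(1/56) + 53*(⅙) = -13*1/56 + 53/6 = -13/56 + 53/6 = 1445/168 ≈ 8.6012)
c*(-64) + (5 - 4*4) = (1445/168)*(-64) + (5 - 4*4) = -11560/21 + (5 - 16) = -11560/21 - 11 = -11791/21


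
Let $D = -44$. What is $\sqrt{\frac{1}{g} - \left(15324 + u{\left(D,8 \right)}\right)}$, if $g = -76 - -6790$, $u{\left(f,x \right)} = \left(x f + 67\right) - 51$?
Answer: $\frac{i \sqrt{75069555526}}{2238} \approx 122.43 i$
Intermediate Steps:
$u{\left(f,x \right)} = 16 + f x$ ($u{\left(f,x \right)} = \left(f x + 67\right) - 51 = \left(67 + f x\right) - 51 = 16 + f x$)
$g = 6714$ ($g = -76 + 6790 = 6714$)
$\sqrt{\frac{1}{g} - \left(15324 + u{\left(D,8 \right)}\right)} = \sqrt{\frac{1}{6714} - \left(15340 - 352\right)} = \sqrt{\frac{1}{6714} - 14988} = \sqrt{- \frac{100629431}{6714}} = \frac{i \sqrt{75069555526}}{2238}$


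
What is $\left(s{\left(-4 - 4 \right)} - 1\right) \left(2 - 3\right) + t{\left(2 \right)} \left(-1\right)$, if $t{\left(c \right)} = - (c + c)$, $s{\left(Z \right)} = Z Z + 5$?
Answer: $-64$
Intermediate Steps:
$s{\left(Z \right)} = 5 + Z^{2}$ ($s{\left(Z \right)} = Z^{2} + 5 = 5 + Z^{2}$)
$t{\left(c \right)} = - 2 c$
$\left(s{\left(-4 - 4 \right)} - 1\right) \left(2 - 3\right) + t{\left(2 \right)} \left(-1\right) = \left(\left(5 + \left(-4 - 4\right)^{2}\right) - 1\right) \left(2 - 3\right) + \left(-2\right) 2 \left(-1\right) = \left(\left(5 + \left(-8\right)^{2}\right) - 1\right) \left(-1\right) - -4 = \left(\left(5 + 64\right) - 1\right) \left(-1\right) + 4 = \left(69 - 1\right) \left(-1\right) + 4 = 68 \left(-1\right) + 4 = -68 + 4 = -64$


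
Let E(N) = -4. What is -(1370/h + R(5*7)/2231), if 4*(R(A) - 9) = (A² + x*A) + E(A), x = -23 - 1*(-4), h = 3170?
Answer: -352563/707227 ≈ -0.49851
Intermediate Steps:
x = -19 (x = -23 + 4 = -19)
R(A) = 8 - 19*A/4 + A²/4 (R(A) = 9 + ((A² - 19*A) - 4)/4 = 9 + (-4 + A² - 19*A)/4 = 9 + (-1 - 19*A/4 + A²/4) = 8 - 19*A/4 + A²/4)
-(1370/h + R(5*7)/2231) = -(1370/3170 + (8 - 95*7/4 + (5*7)²/4)/2231) = -(1370*(1/3170) + (8 - 19/4*35 + (¼)*35²)*(1/2231)) = -(137/317 + (8 - 665/4 + (¼)*1225)*(1/2231)) = -(137/317 + (8 - 665/4 + 1225/4)*(1/2231)) = -(137/317 + 148*(1/2231)) = -(137/317 + 148/2231) = -1*352563/707227 = -352563/707227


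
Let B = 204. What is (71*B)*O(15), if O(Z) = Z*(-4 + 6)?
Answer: 434520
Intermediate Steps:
O(Z) = 2*Z (O(Z) = Z*2 = 2*Z)
(71*B)*O(15) = (71*204)*(2*15) = 14484*30 = 434520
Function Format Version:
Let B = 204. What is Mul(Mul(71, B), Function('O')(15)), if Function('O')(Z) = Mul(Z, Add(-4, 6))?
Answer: 434520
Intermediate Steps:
Function('O')(Z) = Mul(2, Z) (Function('O')(Z) = Mul(Z, 2) = Mul(2, Z))
Mul(Mul(71, B), Function('O')(15)) = Mul(Mul(71, 204), Mul(2, 15)) = Mul(14484, 30) = 434520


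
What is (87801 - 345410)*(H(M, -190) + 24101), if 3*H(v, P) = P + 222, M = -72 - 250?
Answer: -18634147015/3 ≈ -6.2114e+9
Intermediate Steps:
M = -322
H(v, P) = 74 + P/3 (H(v, P) = (P + 222)/3 = (222 + P)/3 = 74 + P/3)
(87801 - 345410)*(H(M, -190) + 24101) = (87801 - 345410)*((74 + (1/3)*(-190)) + 24101) = -257609*((74 - 190/3) + 24101) = -257609*(32/3 + 24101) = -257609*72335/3 = -18634147015/3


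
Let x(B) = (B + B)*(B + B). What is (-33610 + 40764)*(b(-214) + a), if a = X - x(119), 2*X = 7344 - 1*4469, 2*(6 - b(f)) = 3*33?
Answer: -395258500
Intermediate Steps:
b(f) = -87/2 (b(f) = 6 - 3*33/2 = 6 - ½*99 = 6 - 99/2 = -87/2)
X = 2875/2 (X = (7344 - 1*4469)/2 = (7344 - 4469)/2 = (½)*2875 = 2875/2 ≈ 1437.5)
x(B) = 4*B² (x(B) = (2*B)*(2*B) = 4*B²)
a = -110413/2 (a = 2875/2 - 4*119² = 2875/2 - 4*14161 = 2875/2 - 1*56644 = 2875/2 - 56644 = -110413/2 ≈ -55207.)
(-33610 + 40764)*(b(-214) + a) = (-33610 + 40764)*(-87/2 - 110413/2) = 7154*(-55250) = -395258500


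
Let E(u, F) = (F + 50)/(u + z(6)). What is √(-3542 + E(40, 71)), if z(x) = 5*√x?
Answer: √(-707795 - 88550*√6)/(5*√(8 + √6)) ≈ 59.495*I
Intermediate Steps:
E(u, F) = (50 + F)/(u + 5*√6) (E(u, F) = (F + 50)/(u + 5*√6) = (50 + F)/(u + 5*√6))
√(-3542 + E(40, 71)) = √(-3542 + (50 + 71)/(40 + 5*√6)) = √(-3542 + 121/(40 + 5*√6))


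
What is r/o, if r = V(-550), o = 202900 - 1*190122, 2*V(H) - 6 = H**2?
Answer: 151253/12778 ≈ 11.837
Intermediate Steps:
V(H) = 3 + H**2/2
o = 12778 (o = 202900 - 190122 = 12778)
r = 151253 (r = 3 + (1/2)*(-550)**2 = 3 + (1/2)*302500 = 3 + 151250 = 151253)
r/o = 151253/12778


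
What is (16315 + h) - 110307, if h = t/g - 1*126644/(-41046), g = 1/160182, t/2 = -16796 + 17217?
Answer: 2766074652118/20523 ≈ 1.3478e+8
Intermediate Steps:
t = 842 (t = 2*(-16796 + 17217) = 2*421 = 842)
g = 1/160182 ≈ 6.2429e-6
h = 2768003649934/20523 (h = 842/(1/160182) - 1*126644/(-41046) = 842*160182 - 126644*(-1/41046) = 134873244 + 63322/20523 = 2768003649934/20523 ≈ 1.3487e+8)
(16315 + h) - 110307 = (16315 + 2768003649934/20523) - 110307 = 2768338482679/20523 - 110307 = 2766074652118/20523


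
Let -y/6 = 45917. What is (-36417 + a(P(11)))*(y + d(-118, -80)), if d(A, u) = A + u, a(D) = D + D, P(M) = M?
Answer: 10034101500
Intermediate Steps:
y = -275502 (y = -6*45917 = -275502)
a(D) = 2*D
(-36417 + a(P(11)))*(y + d(-118, -80)) = (-36417 + 2*11)*(-275502 + (-118 - 80)) = (-36417 + 22)*(-275502 - 198) = -36395*(-275700) = 10034101500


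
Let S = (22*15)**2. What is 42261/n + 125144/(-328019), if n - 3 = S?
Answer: 77951309/11907417719 ≈ 0.0065465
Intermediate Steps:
S = 108900 (S = 330**2 = 108900)
n = 108903 (n = 3 + 108900 = 108903)
42261/n + 125144/(-328019) = 42261/108903 + 125144/(-328019) = 42261*(1/108903) + 125144*(-1/328019) = 14087/36301 - 125144/328019 = 77951309/11907417719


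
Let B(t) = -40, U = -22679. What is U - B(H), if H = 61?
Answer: -22639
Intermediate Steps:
U - B(H) = -22679 - 1*(-40) = -22679 + 40 = -22639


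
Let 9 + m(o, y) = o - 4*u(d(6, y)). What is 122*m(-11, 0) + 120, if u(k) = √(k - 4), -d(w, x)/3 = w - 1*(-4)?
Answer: -2320 - 488*I*√34 ≈ -2320.0 - 2845.5*I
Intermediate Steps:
d(w, x) = -12 - 3*w (d(w, x) = -3*(w - 1*(-4)) = -3*(w + 4) = -3*(4 + w) = -12 - 3*w)
u(k) = √(-4 + k)
m(o, y) = -9 + o - 4*I*√34 (m(o, y) = -9 + (o - 4*√(-4 + (-12 - 3*6))) = -9 + (o - 4*√(-4 + (-12 - 18))) = -9 + (o - 4*√(-4 - 30)) = -9 + (o - 4*I*√34) = -9 + o - 4*I*√34)
122*m(-11, 0) + 120 = 122*(-9 - 11 - 4*I*√34) + 120 = 122*(-20 - 4*I*√34) + 120 = (-2440 - 488*I*√34) + 120 = -2320 - 488*I*√34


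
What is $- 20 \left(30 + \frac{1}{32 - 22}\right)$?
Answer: $-602$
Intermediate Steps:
$- 20 \left(30 + \frac{1}{32 - 22}\right) = - 20 \left(30 + \frac{1}{10}\right) = \left(-20\right) \frac{301}{10} = -602$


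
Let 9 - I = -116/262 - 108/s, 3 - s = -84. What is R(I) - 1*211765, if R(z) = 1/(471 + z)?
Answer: -387512581471/1829918 ≈ -2.1177e+5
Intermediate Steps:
s = 87 (s = 3 - 1*(-84) = 3 + 84 = 87)
I = 40589/3799 (I = 9 - (-116/262 - 108/87) = 9 - (-116*1/262 - 108*1/87) = 9 - (-58/131 - 36/29) = 9 - 1*(-6398/3799) = 9 + 6398/3799 = 40589/3799 ≈ 10.684)
R(I) - 1*211765 = 1/(471 + 40589/3799) - 1*211765 = 1/(1829918/3799) - 211765 = 3799/1829918 - 211765 = -387512581471/1829918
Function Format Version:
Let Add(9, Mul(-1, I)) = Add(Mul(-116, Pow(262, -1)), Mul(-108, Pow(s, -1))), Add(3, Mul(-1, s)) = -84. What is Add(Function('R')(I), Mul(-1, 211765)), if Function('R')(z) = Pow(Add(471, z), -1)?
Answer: Rational(-387512581471, 1829918) ≈ -2.1177e+5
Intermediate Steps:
s = 87 (s = Add(3, Mul(-1, -84)) = Add(3, 84) = 87)
I = Rational(40589, 3799) (I = Add(9, Mul(-1, Add(Mul(-116, Pow(262, -1)), Mul(-108, Pow(87, -1))))) = Add(9, Mul(-1, Add(Mul(-116, Rational(1, 262)), Mul(-108, Rational(1, 87))))) = Add(9, Mul(-1, Add(Rational(-58, 131), Rational(-36, 29)))) = Add(9, Mul(-1, Rational(-6398, 3799))) = Add(9, Rational(6398, 3799)) = Rational(40589, 3799) ≈ 10.684)
Add(Function('R')(I), Mul(-1, 211765)) = Add(Pow(Add(471, Rational(40589, 3799)), -1), Mul(-1, 211765)) = Add(Pow(Rational(1829918, 3799), -1), -211765) = Add(Rational(3799, 1829918), -211765) = Rational(-387512581471, 1829918)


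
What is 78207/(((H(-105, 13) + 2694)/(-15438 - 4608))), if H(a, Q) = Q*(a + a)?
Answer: 87096529/2 ≈ 4.3548e+7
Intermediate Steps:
H(a, Q) = 2*Q*a (H(a, Q) = Q*(2*a) = 2*Q*a)
78207/(((H(-105, 13) + 2694)/(-15438 - 4608))) = 78207/(((2*13*(-105) + 2694)/(-15438 - 4608))) = 78207/(((-2730 + 2694)/(-20046))) = 78207/((-36*(-1/20046))) = 78207/(6/3341) = 78207*(3341/6) = 87096529/2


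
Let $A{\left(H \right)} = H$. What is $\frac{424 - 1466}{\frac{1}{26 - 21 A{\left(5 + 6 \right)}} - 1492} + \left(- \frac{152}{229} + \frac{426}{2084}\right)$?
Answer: $\frac{17446684353}{72983940098} \approx 0.23905$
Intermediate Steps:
$\frac{424 - 1466}{\frac{1}{26 - 21 A{\left(5 + 6 \right)}} - 1492} + \left(- \frac{152}{229} + \frac{426}{2084}\right) = \frac{424 - 1466}{\frac{1}{26 - 21 \left(5 + 6\right)} - 1492} + \left(- \frac{152}{229} + \frac{426}{2084}\right) = - \frac{1042}{\frac{1}{26 - 231} - 1492} + \left(\left(-152\right) \frac{1}{229} + 426 \cdot \frac{1}{2084}\right) = - \frac{1042}{\frac{1}{26 - 231} - 1492} + \left(- \frac{152}{229} + \frac{213}{1042}\right) = - \frac{1042}{\frac{1}{-205} - 1492} - \frac{109607}{238618} = - \frac{1042}{- \frac{1}{205} - 1492} - \frac{109607}{238618} = - \frac{1042}{- \frac{305861}{205}} - \frac{109607}{238618} = \left(-1042\right) \left(- \frac{205}{305861}\right) - \frac{109607}{238618} = \frac{213610}{305861} - \frac{109607}{238618} = \frac{17446684353}{72983940098}$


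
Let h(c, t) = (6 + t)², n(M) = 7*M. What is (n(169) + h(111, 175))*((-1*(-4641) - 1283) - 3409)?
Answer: -1731144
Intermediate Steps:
(n(169) + h(111, 175))*((-1*(-4641) - 1283) - 3409) = (7*169 + (6 + 175)²)*((-1*(-4641) - 1283) - 3409) = (1183 + 181²)*((4641 - 1283) - 3409) = (1183 + 32761)*(3358 - 3409) = 33944*(-51) = -1731144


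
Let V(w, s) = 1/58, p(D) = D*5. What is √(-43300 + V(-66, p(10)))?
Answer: I*√145661142/58 ≈ 208.09*I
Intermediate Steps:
p(D) = 5*D
V(w, s) = 1/58
√(-43300 + V(-66, p(10))) = √(-43300 + 1/58) = √(-2511399/58) = I*√145661142/58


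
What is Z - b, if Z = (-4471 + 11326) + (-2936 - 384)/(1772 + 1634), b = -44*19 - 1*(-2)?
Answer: 13092707/1703 ≈ 7688.0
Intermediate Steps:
b = -834 (b = -836 + 2 = -834)
Z = 11672405/1703 (Z = 6855 - 3320/3406 = 6855 - 3320*1/3406 = 6855 - 1660/1703 = 11672405/1703 ≈ 6854.0)
Z - b = 11672405/1703 - 1*(-834) = 11672405/1703 + 834 = 13092707/1703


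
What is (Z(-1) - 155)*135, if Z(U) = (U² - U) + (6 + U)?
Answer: -19980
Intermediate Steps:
Z(U) = 6 + U²
(Z(-1) - 155)*135 = ((6 + (-1)²) - 155)*135 = ((6 + 1) - 155)*135 = (7 - 155)*135 = -148*135 = -19980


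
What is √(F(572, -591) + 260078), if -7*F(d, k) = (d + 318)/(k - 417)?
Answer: √1835111258/84 ≈ 509.98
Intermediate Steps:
F(d, k) = -(318 + d)/(7*(-417 + k)) (F(d, k) = -(d + 318)/(7*(k - 417)) = -(318 + d)/(7*(-417 + k)))
√(F(572, -591) + 260078) = √((-318 - 1*572)/(7*(-417 - 591)) + 260078) = √((⅐)*(-318 - 572)/(-1008) + 260078) = √((⅐)*(-1/1008)*(-890) + 260078) = √(445/3528 + 260078) = √(917555629/3528) = √1835111258/84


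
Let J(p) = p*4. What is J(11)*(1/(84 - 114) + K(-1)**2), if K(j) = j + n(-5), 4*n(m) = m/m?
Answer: 1397/60 ≈ 23.283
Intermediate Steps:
n(m) = 1/4 (n(m) = (m/m)/4 = (1/4)*1 = 1/4)
K(j) = 1/4 + j (K(j) = j + 1/4 = 1/4 + j)
J(p) = 4*p
J(11)*(1/(84 - 114) + K(-1)**2) = (4*11)*(1/(84 - 114) + (1/4 - 1)**2) = 44*(1/(-30) + (-3/4)**2) = 44*(-1/30 + 9/16) = 44*(127/240) = 1397/60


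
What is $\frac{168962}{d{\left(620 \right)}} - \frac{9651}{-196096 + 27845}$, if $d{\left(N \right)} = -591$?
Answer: $- \frac{28422321721}{99436341} \approx -285.83$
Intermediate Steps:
$\frac{168962}{d{\left(620 \right)}} - \frac{9651}{-196096 + 27845} = \frac{168962}{-591} - \frac{9651}{-196096 + 27845} = 168962 \left(- \frac{1}{591}\right) - \frac{9651}{-168251} = - \frac{168962}{591} - - \frac{9651}{168251} = - \frac{168962}{591} + \frac{9651}{168251} = - \frac{28422321721}{99436341}$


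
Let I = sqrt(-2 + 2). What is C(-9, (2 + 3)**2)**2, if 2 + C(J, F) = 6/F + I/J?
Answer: 1936/625 ≈ 3.0976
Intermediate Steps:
I = 0 (I = sqrt(0) = 0)
C(J, F) = -2 + 6/F (C(J, F) = -2 + (6/F + 0/J) = -2 + (6/F + 0) = -2 + 6/F)
C(-9, (2 + 3)**2)**2 = (-2 + 6/((2 + 3)**2))**2 = (-2 + 6/(5**2))**2 = (-2 + 6/25)**2 = (-44/25)**2 = 1936/625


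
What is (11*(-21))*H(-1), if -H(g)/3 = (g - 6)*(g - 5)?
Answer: 29106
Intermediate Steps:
H(g) = -3*(-6 + g)*(-5 + g) (H(g) = -3*(g - 6)*(g - 5) = -3*(-6 + g)*(-5 + g))
(11*(-21))*H(-1) = (11*(-21))*(-90 - 3*(-1)**2 + 33*(-1)) = -231*(-90 - 3*1 - 33) = -231*(-90 - 3 - 33) = -231*(-126) = 29106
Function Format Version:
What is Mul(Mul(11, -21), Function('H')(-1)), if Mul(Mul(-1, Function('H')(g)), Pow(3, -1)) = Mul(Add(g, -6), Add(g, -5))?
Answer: 29106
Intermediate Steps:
Function('H')(g) = Mul(-3, Add(-6, g), Add(-5, g)) (Function('H')(g) = Mul(-3, Mul(Add(g, -6), Add(g, -5))) = Mul(-3, Mul(Add(-6, g), Add(-5, g))) = Mul(-3, Add(-6, g), Add(-5, g)))
Mul(Mul(11, -21), Function('H')(-1)) = Mul(Mul(11, -21), Add(-90, Mul(-3, Pow(-1, 2)), Mul(33, -1))) = Mul(-231, Add(-90, Mul(-3, 1), -33)) = Mul(-231, Add(-90, -3, -33)) = Mul(-231, -126) = 29106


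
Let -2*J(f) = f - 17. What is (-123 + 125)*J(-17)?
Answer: 34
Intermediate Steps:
J(f) = 17/2 - f/2 (J(f) = -(f - 17)/2 = -(-17 + f)/2 = 17/2 - f/2)
(-123 + 125)*J(-17) = (-123 + 125)*(17/2 - ½*(-17)) = 2*(17/2 + 17/2) = 2*17 = 34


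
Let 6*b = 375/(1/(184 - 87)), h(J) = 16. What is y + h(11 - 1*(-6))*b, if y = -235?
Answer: 96765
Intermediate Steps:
b = 12125/2 (b = (375/(1/(184 - 87)))/6 = (375/(1/97))/6 = (375*97)/6 = (⅙)*36375 = 12125/2 ≈ 6062.5)
y + h(11 - 1*(-6))*b = -235 + 16*(12125/2) = -235 + 97000 = 96765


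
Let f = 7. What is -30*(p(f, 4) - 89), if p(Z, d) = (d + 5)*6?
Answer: 1050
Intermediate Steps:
p(Z, d) = 30 + 6*d (p(Z, d) = (5 + d)*6 = 30 + 6*d)
-30*(p(f, 4) - 89) = -30*((30 + 6*4) - 89) = -30*((30 + 24) - 89) = -30*(54 - 89) = -30*(-35) = 1050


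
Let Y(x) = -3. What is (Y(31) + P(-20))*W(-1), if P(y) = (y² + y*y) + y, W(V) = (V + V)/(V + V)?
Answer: 777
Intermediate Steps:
W(V) = 1 (W(V) = (2*V)/((2*V)) = (2*V)*(1/(2*V)) = 1)
P(y) = y + 2*y² (P(y) = (y² + y²) + y = 2*y² + y = y + 2*y²)
(Y(31) + P(-20))*W(-1) = (-3 - 20*(1 + 2*(-20)))*1 = (-3 - 20*(1 - 40))*1 = (-3 - 20*(-39))*1 = (-3 + 780)*1 = 777*1 = 777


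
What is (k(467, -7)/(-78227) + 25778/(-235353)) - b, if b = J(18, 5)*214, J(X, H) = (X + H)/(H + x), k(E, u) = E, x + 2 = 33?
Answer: -15115882146539/110465754786 ≈ -136.84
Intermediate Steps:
x = 31 (x = -2 + 33 = 31)
J(X, H) = (H + X)/(31 + H) (J(X, H) = (X + H)/(H + 31) = (H + X)/(31 + H))
b = 2461/18 (b = ((5 + 18)/(31 + 5))*214 = (23/36)*214 = 2461/18 ≈ 136.72)
(k(467, -7)/(-78227) + 25778/(-235353)) - b = (467/(-78227) + 25778/(-235353)) - 1*2461/18 = (467*(-1/78227) + 25778*(-1/235353)) - 2461/18 = (-467/78227 - 25778/235353) - 2461/18 = -2126445457/18410959131 - 2461/18 = -15115882146539/110465754786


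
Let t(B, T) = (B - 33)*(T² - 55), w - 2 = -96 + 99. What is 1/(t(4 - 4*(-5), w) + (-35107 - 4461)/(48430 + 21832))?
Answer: 35131/9465586 ≈ 0.0037114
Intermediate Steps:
w = 5 (w = 2 + (-96 + 99) = 2 + 3 = 5)
t(B, T) = (-55 + T²)*(-33 + B) (t(B, T) = (-33 + B)*(-55 + T²) = (-55 + T²)*(-33 + B))
1/(t(4 - 4*(-5), w) + (-35107 - 4461)/(48430 + 21832)) = 1/((1815 - 55*(4 - 4*(-5)) - 33*5² + (4 - 4*(-5))*5²) + (-35107 - 4461)/(48430 + 21832)) = 1/((1815 - 55*(4 + 20) - 33*25 + (4 + 20)*25) - 39568/70262) = 1/((1815 - 55*24 - 825 + 24*25) - 39568*1/70262) = 1/((1815 - 1320 - 825 + 600) - 19784/35131) = 1/(270 - 19784/35131) = 1/(9465586/35131) = 35131/9465586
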